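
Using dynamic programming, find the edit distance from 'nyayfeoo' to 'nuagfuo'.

Let D[i][j] be the edit distance between the first i characters of 'nyayfeoo' and the first j characters of 'nuagfuo', with D[i][0] = i, D[0][j] = j, and D[i][j] = D[i-1][j-1] if the characters match, else 1 + min(D[i-1][j], D[i][j-1], D[i-1][j-1]). Filling the table (rows: prefixes of 'nyayfeoo', columns: prefixes of 'nuagfuo'):
     ε  n  u  a  g  f  u  o
  ε  0  1  2  3  4  5  6  7
  n  1  0  1  2  3  4  5  6
  y  2  1  1  2  3  4  5  6
  a  3  2  2  1  2  3  4  5
  y  4  3  3  2  2  3  4  5
  f  5  4  4  3  3  2  3  4
  e  6  5  5  4  4  3  3  4
  o  7  6  6  5  5  4  4  3
  o  8  7  7  6  6  5  5  4
The bottom-right entry gives D[8][7] = 4, so no sequence of fewer than 4 edits works. Backtracking through the table gives one optimal edit sequence (4 edits):
  nyayfeoo → nuayfeoo (sub y→u @2)
  nuayfeoo → nuagfeoo (sub y→g @4)
  nuagfeoo → nuagfoo (del e @6)
  nuagfoo → nuagfuo (sub o→u @6)
Edit distance = 4.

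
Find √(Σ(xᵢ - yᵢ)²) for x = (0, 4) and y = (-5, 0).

√(Σ(x_i - y_i)²) = √((0 - (-5))² + (4 - 0)²)
= √(5² + 4²) = √(25 + 16) = √41 ≈ 6.4031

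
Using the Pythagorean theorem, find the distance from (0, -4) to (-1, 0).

√(Σ(x_i - y_i)²) = √((0 - (-1))² + (-4 - 0)²)
= √(1² + (-4)²) = √(1 + 16) = √17 ≈ 4.1231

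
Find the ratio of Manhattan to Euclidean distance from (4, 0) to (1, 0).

L1 = |4 - 1| + |0 - 0| = 3 + 0 = 3
L2 = √(3² + 0²) = √9 = 3
L1 ≥ L2 always (equality iff movement is along one axis); L1 = L2 here (movement is along a single axis).
Ratio L1/L2 = 3/3 = 1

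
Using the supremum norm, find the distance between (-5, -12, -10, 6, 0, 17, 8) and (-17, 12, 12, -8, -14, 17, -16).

max(|x_i - y_i|) = max(|-5 - (-17)|, |-12 - 12|, |-10 - 12|, |6 - (-8)|, |0 - (-14)|, |17 - 17|, |8 - (-16)|) = max(12, 24, 22, 14, 14, 0, 24) = 24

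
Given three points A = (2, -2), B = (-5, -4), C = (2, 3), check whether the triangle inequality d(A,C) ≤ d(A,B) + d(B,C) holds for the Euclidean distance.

d(A,B) = √(7² + 2²) = √53 ≈ 7.2801, d(B,C) = √(7² + 7²) = √98 ≈ 9.8995, d(A,C) = √(0² + 5²) = √25 = 5.
d(A,C) = 5 ≤ 7.2801 + 9.8995 = 17.1796. Triangle inequality is satisfied.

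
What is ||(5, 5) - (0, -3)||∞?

max(|x_i - y_i|) = max(|5 - 0|, |5 - (-3)|) = max(5, 8) = 8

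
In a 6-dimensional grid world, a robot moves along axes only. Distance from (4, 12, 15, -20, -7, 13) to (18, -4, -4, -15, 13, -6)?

Σ|x_i - y_i| = |4 - 18| + |12 - (-4)| + |15 - (-4)| + |-20 - (-15)| + |-7 - 13| + |13 - (-6)| = 14 + 16 + 19 + 5 + 20 + 19 = 93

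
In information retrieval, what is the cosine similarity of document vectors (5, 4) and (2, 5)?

With u = (5, 4), v = (2, 5):
u·v = 5·2 + 4·5 = 10 + 20 = 30.
|u| = √(5² + 4²) = √41, |v| = √(2² + 5²) = √29, so |u||v| = √(41·29) = √1189.
cos θ = (u·v)/(|u||v|) = 30/√1189 ≈ 0.87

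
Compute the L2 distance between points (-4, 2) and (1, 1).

(Σ|x_i - y_i|^2)^(1/2) = (|-4 - 1|^2 + |2 - 1|^2)^(1/2)
= (5^2 + 1^2)^(1/2) = (25 + 1)^(1/2) = (26)^(1/2) ≈ 5.099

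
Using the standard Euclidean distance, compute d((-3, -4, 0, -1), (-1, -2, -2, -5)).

(Σ|x_i - y_i|^2)^(1/2) = (|-3 - (-1)|^2 + |-4 - (-2)|^2 + |0 - (-2)|^2 + |-1 - (-5)|^2)^(1/2)
= (2^2 + 2^2 + 2^2 + 4^2)^(1/2) = (4 + 4 + 4 + 16)^(1/2) = (28)^(1/2) ≈ 5.2915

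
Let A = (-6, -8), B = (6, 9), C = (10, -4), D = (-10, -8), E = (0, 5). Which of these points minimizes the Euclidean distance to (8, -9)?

Distances: d(A) ≈ 14.0357, d(B) ≈ 18.1108, d(C) ≈ 5.3852, d(D) ≈ 18.0278, d(E) ≈ 16.1245. Nearest: C = (10, -4) with distance 5.3852.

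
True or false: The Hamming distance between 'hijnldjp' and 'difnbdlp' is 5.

Differing positions: 1, 3, 5, 7. Hamming distance = 4, so the claim that d_H = 5 is false.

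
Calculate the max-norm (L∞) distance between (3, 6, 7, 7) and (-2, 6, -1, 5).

max(|x_i - y_i|) = max(|3 - (-2)|, |6 - 6|, |7 - (-1)|, |7 - 5|) = max(5, 0, 8, 2) = 8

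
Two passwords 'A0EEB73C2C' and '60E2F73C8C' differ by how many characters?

Differing positions: 1, 4, 5, 9. Hamming distance = 4.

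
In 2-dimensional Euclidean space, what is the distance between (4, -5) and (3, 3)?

√(Σ(x_i - y_i)²) = √((4 - 3)² + (-5 - 3)²)
= √(1² + (-8)²) = √(1 + 64) = √65 ≈ 8.0623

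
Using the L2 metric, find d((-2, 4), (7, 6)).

√(Σ(x_i - y_i)²) = √((-2 - 7)² + (4 - 6)²)
= √((-9)² + (-2)²) = √(81 + 4) = √85 ≈ 9.2195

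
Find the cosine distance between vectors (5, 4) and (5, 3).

With u = (5, 4), v = (5, 3):
u·v = 5·5 + 4·3 = 25 + 12 = 37.
|u| = √(5² + 4²) = √41, |v| = √(5² + 3²) = √34, so |u||v| = √(41·34) = √1394.
cos θ = (u·v)/(|u||v|) = 37/√1394 ≈ 0.991
Cosine distance = 1 - cos θ ≈ 1 - 0.991 = 0.009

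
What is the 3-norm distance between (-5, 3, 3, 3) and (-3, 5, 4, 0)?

(Σ|x_i - y_i|^3)^(1/3) = (|-5 - (-3)|^3 + |3 - 5|^3 + |3 - 4|^3 + |3 - 0|^3)^(1/3)
= (2^3 + 2^3 + 1^3 + 3^3)^(1/3) = (8 + 8 + 1 + 27)^(1/3) = (44)^(1/3) ≈ 3.5303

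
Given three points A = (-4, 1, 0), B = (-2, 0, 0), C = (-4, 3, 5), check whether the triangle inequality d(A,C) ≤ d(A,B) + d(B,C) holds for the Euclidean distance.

d(A,B) = √(2² + 1² + 0²) = √5 ≈ 2.2361, d(B,C) = √(2² + 3² + 5²) = √38 ≈ 6.1644, d(A,C) = √(0² + 2² + 5²) = √29 ≈ 5.3852.
d(A,C) ≈ 5.3852 ≤ 2.2361 + 6.1644 = 8.4005. Triangle inequality is satisfied.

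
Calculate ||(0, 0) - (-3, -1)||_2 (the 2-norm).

(Σ|x_i - y_i|^2)^(1/2) = (|0 - (-3)|^2 + |0 - (-1)|^2)^(1/2)
= (3^2 + 1^2)^(1/2) = (9 + 1)^(1/2) = (10)^(1/2) ≈ 3.1623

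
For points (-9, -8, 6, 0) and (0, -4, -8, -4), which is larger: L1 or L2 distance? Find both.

L1 = |-9 - 0| + |-8 - (-4)| + |6 - (-8)| + |0 - (-4)| = 9 + 4 + 14 + 4 = 31
L2 = √(9² + 4² + 14² + 4²) = √309 ≈ 17.5784
L1 ≥ L2 always (equality iff movement is along one axis); L1 > L2 here.
Ratio L1/L2 = 31/√309 ≈ 1.7635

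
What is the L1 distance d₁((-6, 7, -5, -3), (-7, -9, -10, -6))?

Σ|x_i - y_i| = |-6 - (-7)| + |7 - (-9)| + |-5 - (-10)| + |-3 - (-6)| = 1 + 16 + 5 + 3 = 25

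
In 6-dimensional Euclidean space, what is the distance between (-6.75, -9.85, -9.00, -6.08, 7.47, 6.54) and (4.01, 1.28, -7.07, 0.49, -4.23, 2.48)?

√(Σ(x_i - y_i)²) = √((-6.75 - 4.01)² + (-9.85 - 1.28)² + (-9 - (-7.07))² + (-6.08 - 0.49)² + (7.47 - (-4.23))² + (6.54 - 2.48)²)
= √((-10.76)² + (-11.13)² + (-1.93)² + (-6.57)² + 11.7² + 4.06²) = √(115.7776 + 123.8769 + 3.7249 + 43.1649 + 136.89 + 16.4836) = √439.9179 ≈ 20.9742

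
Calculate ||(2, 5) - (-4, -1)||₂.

√(Σ(x_i - y_i)²) = √((2 - (-4))² + (5 - (-1))²)
= √(6² + 6²) = √(36 + 36) = √72 ≈ 8.4853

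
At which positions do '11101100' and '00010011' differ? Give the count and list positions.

Differing positions: 1, 2, 3, 4, 5, 6, 7, 8. Hamming distance = 8.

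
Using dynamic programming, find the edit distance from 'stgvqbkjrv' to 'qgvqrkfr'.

Let D[i][j] be the edit distance between the first i characters of 'stgvqbkjrv' and the first j characters of 'qgvqrkfr', with D[i][0] = i, D[0][j] = j, and D[i][j] = D[i-1][j-1] if the characters match, else 1 + min(D[i-1][j], D[i][j-1], D[i-1][j-1]). Filling the table (rows: prefixes of 'stgvqbkjrv', columns: prefixes of 'qgvqrkfr'):
     ε  q  g  v  q  r  k  f  r
  ε  0  1  2  3  4  5  6  7  8
  s  1  1  2  3  4  5  6  7  8
  t  2  2  2  3  4  5  6  7  8
  g  3  3  2  3  4  5  6  7  8
  v  4  4  3  2  3  4  5  6  7
  q  5  4  4  3  2  3  4  5  6
  b  6  5  5  4  3  3  4  5  6
  k  7  6  6  5  4  4  3  4  5
  j  8  7  7  6  5  5  4  4  5
  r  9  8  8  7  6  5  5  5  4
  v 10  9  9  8  7  6  6  6  5
The bottom-right entry gives D[10][8] = 5, so no sequence of fewer than 5 edits works. Backtracking through the table gives one optimal edit sequence (5 edits):
  stgvqbkjrv → tgvqbkjrv (del s @1)
  tgvqbkjrv → qgvqbkjrv (sub t→q @1)
  qgvqbkjrv → qgvqrkjrv (sub b→r @5)
  qgvqrkjrv → qgvqrkfrv (sub j→f @7)
  qgvqrkfrv → qgvqrkfr (del v @9)
Edit distance = 5.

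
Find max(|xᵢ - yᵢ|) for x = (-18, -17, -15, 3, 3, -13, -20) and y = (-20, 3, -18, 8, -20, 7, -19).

max(|x_i - y_i|) = max(|-18 - (-20)|, |-17 - 3|, |-15 - (-18)|, |3 - 8|, |3 - (-20)|, |-13 - 7|, |-20 - (-19)|) = max(2, 20, 3, 5, 23, 20, 1) = 23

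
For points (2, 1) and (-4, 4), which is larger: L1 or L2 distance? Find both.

L1 = |2 - (-4)| + |1 - 4| = 6 + 3 = 9
L2 = √(6² + 3²) = √45 ≈ 6.7082
L1 ≥ L2 always (equality iff movement is along one axis); L1 > L2 here.
Ratio L1/L2 = 9/√45 ≈ 1.3416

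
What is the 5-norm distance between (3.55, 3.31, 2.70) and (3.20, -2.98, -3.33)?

(Σ|x_i - y_i|^5)^(1/5) = (|3.55 - 3.2|^5 + |3.31 - (-2.98)|^5 + |2.7 - (-3.33)|^5)^(1/5)
= (0.35^5 + 6.29^5 + 6.03^5)^(1/5) ≈ (0.0053 + 9845.8503 + 7972.3537)^(1/5) = (17818.2093)^(1/5) ≈ 7.0823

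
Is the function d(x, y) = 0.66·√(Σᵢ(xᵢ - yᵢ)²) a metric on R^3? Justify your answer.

Yes. The L2 (Euclidean) norm induces a metric on R^3, and multiplying a metric by a positive constant 0.66 > 0 preserves all four axioms: non-negativity (0.66·||x-y|| ≥ 0), identity (0.66·||x-y|| = 0 ⟺ ||x-y|| = 0 ⟺ x = y), symmetry (||x-y|| = ||y-x||), and the triangle inequality (0.66·||x-z|| ≤ 0.66·||x-y|| + 0.66·||y-z||). So d is a metric.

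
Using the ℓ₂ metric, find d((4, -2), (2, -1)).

√(Σ(x_i - y_i)²) = √((4 - 2)² + (-2 - (-1))²)
= √(2² + (-1)²) = √(4 + 1) = √5 ≈ 2.2361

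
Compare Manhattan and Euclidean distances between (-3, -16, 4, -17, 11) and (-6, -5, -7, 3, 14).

L1 = |-3 - (-6)| + |-16 - (-5)| + |4 - (-7)| + |-17 - 3| + |11 - 14| = 3 + 11 + 11 + 20 + 3 = 48
L2 = √(3² + 11² + 11² + 20² + 3²) = √660 ≈ 25.6905
L1 ≥ L2 always (equality iff movement is along one axis); L1 > L2 here.
Ratio L1/L2 = 48/√660 ≈ 1.8684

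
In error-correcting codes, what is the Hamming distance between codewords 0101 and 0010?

Differing positions: 2, 3, 4. Hamming distance = 3.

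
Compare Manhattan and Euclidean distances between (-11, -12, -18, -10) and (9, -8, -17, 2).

L1 = |-11 - 9| + |-12 - (-8)| + |-18 - (-17)| + |-10 - 2| = 20 + 4 + 1 + 12 = 37
L2 = √(20² + 4² + 1² + 12²) = √561 ≈ 23.6854
L1 ≥ L2 always (equality iff movement is along one axis); L1 > L2 here.
Ratio L1/L2 = 37/√561 ≈ 1.5621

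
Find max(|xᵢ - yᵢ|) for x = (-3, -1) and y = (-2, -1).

max(|x_i - y_i|) = max(|-3 - (-2)|, |-1 - (-1)|) = max(1, 0) = 1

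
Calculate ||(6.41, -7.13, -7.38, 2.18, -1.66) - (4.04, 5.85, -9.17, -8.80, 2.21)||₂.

√(Σ(x_i - y_i)²) = √((6.41 - 4.04)² + (-7.13 - 5.85)² + (-7.38 - (-9.17))² + (2.18 - (-8.8))² + (-1.66 - 2.21)²)
= √(2.37² + (-12.98)² + 1.79² + 10.98² + (-3.87)²) = √(5.6169 + 168.4804 + 3.2041 + 120.5604 + 14.9769) = √312.8387 ≈ 17.6872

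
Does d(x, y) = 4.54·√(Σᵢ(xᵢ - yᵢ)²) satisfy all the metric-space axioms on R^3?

Yes. The L2 (Euclidean) norm induces a metric on R^3, and multiplying a metric by a positive constant 4.54 > 0 preserves all four axioms: non-negativity (4.54·||x-y|| ≥ 0), identity (4.54·||x-y|| = 0 ⟺ ||x-y|| = 0 ⟺ x = y), symmetry (||x-y|| = ||y-x||), and the triangle inequality (4.54·||x-z|| ≤ 4.54·||x-y|| + 4.54·||y-z||). So d is a metric.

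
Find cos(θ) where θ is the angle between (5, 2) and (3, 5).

With u = (5, 2), v = (3, 5):
u·v = 5·3 + 2·5 = 15 + 10 = 25.
|u| = √(5² + 2²) = √29, |v| = √(3² + 5²) = √34, so |u||v| = √(29·34) = √986.
cos θ = (u·v)/(|u||v|) = 25/√986 ≈ 0.7962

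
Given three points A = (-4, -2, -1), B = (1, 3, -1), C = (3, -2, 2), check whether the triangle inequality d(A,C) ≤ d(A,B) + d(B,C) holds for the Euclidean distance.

d(A,B) = √(5² + 5² + 0²) = √50 ≈ 7.0711, d(B,C) = √(2² + 5² + 3²) = √38 ≈ 6.1644, d(A,C) = √(7² + 0² + 3²) = √58 ≈ 7.6158.
d(A,C) ≈ 7.6158 ≤ 7.0711 + 6.1644 = 13.2355. Triangle inequality is satisfied.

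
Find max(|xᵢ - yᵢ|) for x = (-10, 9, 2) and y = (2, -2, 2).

max(|x_i - y_i|) = max(|-10 - 2|, |9 - (-2)|, |2 - 2|) = max(12, 11, 0) = 12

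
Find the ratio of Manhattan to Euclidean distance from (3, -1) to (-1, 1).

L1 = |3 - (-1)| + |-1 - 1| = 4 + 2 = 6
L2 = √(4² + 2²) = √20 ≈ 4.4721
L1 ≥ L2 always (equality iff movement is along one axis); L1 > L2 here.
Ratio L1/L2 = 6/√20 ≈ 1.3416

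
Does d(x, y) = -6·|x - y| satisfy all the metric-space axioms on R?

No. With c = -6 < 0, d fails non-negativity: d(2, 6) = -6·|2 - 6| = -6·4 = -24 < 0.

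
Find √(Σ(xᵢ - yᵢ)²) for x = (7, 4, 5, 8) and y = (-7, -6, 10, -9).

√(Σ(x_i - y_i)²) = √((7 - (-7))² + (4 - (-6))² + (5 - 10)² + (8 - (-9))²)
= √(14² + 10² + (-5)² + 17²) = √(196 + 100 + 25 + 289) = √610 ≈ 24.6982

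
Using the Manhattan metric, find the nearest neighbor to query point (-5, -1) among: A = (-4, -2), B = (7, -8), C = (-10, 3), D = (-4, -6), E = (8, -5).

Distances: d(A) = 2, d(B) = 19, d(C) = 9, d(D) = 6, d(E) = 17. Nearest: A = (-4, -2) with distance 2.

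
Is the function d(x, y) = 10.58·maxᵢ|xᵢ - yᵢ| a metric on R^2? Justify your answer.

Yes. The L∞ (Chebyshev) norm induces a metric on R^2, and multiplying a metric by a positive constant 10.58 > 0 preserves all four axioms: non-negativity (10.58·||x-y|| ≥ 0), identity (10.58·||x-y|| = 0 ⟺ ||x-y|| = 0 ⟺ x = y), symmetry (||x-y|| = ||y-x||), and the triangle inequality (10.58·||x-z|| ≤ 10.58·||x-y|| + 10.58·||y-z||). So d is a metric.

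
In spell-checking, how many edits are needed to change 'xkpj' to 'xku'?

Let D[i][j] be the edit distance between the first i characters of 'xkpj' and the first j characters of 'xku', with D[i][0] = i, D[0][j] = j, and D[i][j] = D[i-1][j-1] if the characters match, else 1 + min(D[i-1][j], D[i][j-1], D[i-1][j-1]). Filling the table (rows: prefixes of 'xkpj', columns: prefixes of 'xku'):
     ε  x  k  u
  ε  0  1  2  3
  x  1  0  1  2
  k  2  1  0  1
  p  3  2  1  1
  j  4  3  2  2
The bottom-right entry gives D[4][3] = 2, so no sequence of fewer than 2 edits works. Backtracking through the table gives one optimal edit sequence (2 edits):
  xkpj → xkj (del p @3)
  xkj → xku (sub j→u @3)
Edit distance = 2.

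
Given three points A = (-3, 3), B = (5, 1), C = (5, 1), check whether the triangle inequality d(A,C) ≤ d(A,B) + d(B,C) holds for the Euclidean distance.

d(A,B) = √(8² + 2²) = √68 ≈ 8.2462, d(B,C) = √(0² + 0²) = √0 = 0, d(A,C) = √(8² + 2²) = √68 ≈ 8.2462.
d(A,C) ≈ 8.2462 ≤ 8.2462 + 0 = 8.2462. Triangle inequality is satisfied.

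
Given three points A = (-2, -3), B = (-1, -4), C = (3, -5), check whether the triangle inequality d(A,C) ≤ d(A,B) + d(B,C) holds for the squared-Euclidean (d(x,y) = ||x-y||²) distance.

d(A,B) = 1² + 1² = 2, d(B,C) = 4² + 1² = 17, d(A,C) = 5² + 2² = 29.
d(A,C) = 29 > 2 + 17 = 19. Triangle inequality is VIOLATED. (Squared-Euclidean is not a metric — this is a counterexample.)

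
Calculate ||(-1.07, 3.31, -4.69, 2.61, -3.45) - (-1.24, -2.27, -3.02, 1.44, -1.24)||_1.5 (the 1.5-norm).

(Σ|x_i - y_i|^1.5)^(1/1.5) = (|-1.07 - (-1.24)|^1.5 + |3.31 - (-2.27)|^1.5 + |-4.69 - (-3.02)|^1.5 + |2.61 - 1.44|^1.5 + |-3.45 - (-1.24)|^1.5)^(1/1.5)
= (0.17^1.5 + 5.58^1.5 + 1.67^1.5 + 1.17^1.5 + 2.21^1.5)^(1/1.5) ≈ (0.0701 + 13.1811 + 2.1581 + 1.2655 + 3.2854)^(1/1.5) = (19.9602)^(1/1.5) ≈ 7.3583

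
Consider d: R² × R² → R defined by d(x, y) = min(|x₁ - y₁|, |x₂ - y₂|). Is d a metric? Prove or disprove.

No. d fails identity of indiscernibles: take x = (2, 0) and y = (2, 6). Then d(x,y) = min(|2 - 2|, |0 - 6|) = min(0, 6) = 0, yet x ≠ y.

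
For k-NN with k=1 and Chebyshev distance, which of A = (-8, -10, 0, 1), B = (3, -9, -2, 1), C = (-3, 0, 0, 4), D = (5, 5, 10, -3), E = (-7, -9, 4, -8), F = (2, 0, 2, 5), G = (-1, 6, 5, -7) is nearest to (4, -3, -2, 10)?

Distances: d(A) = 12, d(B) = 9, d(C) = 7, d(D) = 13, d(E) = 18, d(F) = 5, d(G) = 17. Nearest: F = (2, 0, 2, 5) with distance 5.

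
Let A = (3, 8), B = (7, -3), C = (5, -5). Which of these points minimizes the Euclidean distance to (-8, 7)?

Distances: d(A) ≈ 11.0454, d(B) ≈ 18.0278, d(C) ≈ 17.6918. Nearest: A = (3, 8) with distance 11.0454.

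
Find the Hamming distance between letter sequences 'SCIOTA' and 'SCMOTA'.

Differing positions: 3. Hamming distance = 1.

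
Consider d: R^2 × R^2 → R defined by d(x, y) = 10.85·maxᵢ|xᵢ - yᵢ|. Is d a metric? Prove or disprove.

Yes. The L∞ (Chebyshev) norm induces a metric on R^2, and multiplying a metric by a positive constant 10.85 > 0 preserves all four axioms: non-negativity (10.85·||x-y|| ≥ 0), identity (10.85·||x-y|| = 0 ⟺ ||x-y|| = 0 ⟺ x = y), symmetry (||x-y|| = ||y-x||), and the triangle inequality (10.85·||x-z|| ≤ 10.85·||x-y|| + 10.85·||y-z||). So d is a metric.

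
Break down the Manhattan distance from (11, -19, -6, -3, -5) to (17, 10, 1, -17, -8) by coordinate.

Σ|x_i - y_i| = |11 - 17| + |-19 - 10| + |-6 - 1| + |-3 - (-17)| + |-5 - (-8)| = 6 + 29 + 7 + 14 + 3 = 59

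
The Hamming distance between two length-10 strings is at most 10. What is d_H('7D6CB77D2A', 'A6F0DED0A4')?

Differing positions: 1, 2, 3, 4, 5, 6, 7, 8, 9, 10. Hamming distance = 10. The maximum possible Hamming distance for length-10 strings is 10, so d_H/10 = 10/10 = 1.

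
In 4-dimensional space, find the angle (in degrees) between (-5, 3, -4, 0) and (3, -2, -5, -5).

With u = (-5, 3, -4, 0), v = (3, -2, -5, -5):
u·v = (-5)·3 + 3·(-2) + (-4)·(-5) + 0·(-5) = (-15) + (-6) + 20 + 0 = -1.
|u| = √((-5)² + 3² + (-4)² + 0²) = √50, |v| = √(3² + (-2)² + (-5)² + (-5)²) = √63, so |u||v| = √(50·63) = √3150.
cos θ = (u·v)/(|u||v|) = -1/√3150 ≈ -0.017817
θ = arccos(-0.017817) ≈ 91.02°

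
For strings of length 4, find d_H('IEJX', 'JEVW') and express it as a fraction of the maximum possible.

Differing positions: 1, 3, 4. Hamming distance = 3. The maximum possible Hamming distance for length-4 strings is 4, so d_H/4 = 3/4 = 0.75.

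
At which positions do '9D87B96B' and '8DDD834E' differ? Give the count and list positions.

Differing positions: 1, 3, 4, 5, 6, 7, 8. Hamming distance = 7.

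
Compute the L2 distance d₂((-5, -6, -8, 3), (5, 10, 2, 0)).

√(Σ(x_i - y_i)²) = √((-5 - 5)² + (-6 - 10)² + (-8 - 2)² + (3 - 0)²)
= √((-10)² + (-16)² + (-10)² + 3²) = √(100 + 256 + 100 + 9) = √465 ≈ 21.5639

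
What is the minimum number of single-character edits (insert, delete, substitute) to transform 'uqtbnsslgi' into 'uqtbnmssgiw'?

Let D[i][j] be the edit distance between the first i characters of 'uqtbnsslgi' and the first j characters of 'uqtbnmssgiw', with D[i][0] = i, D[0][j] = j, and D[i][j] = D[i-1][j-1] if the characters match, else 1 + min(D[i-1][j], D[i][j-1], D[i-1][j-1]). Filling the table (rows: prefixes of 'uqtbnsslgi', columns: prefixes of 'uqtbnmssgiw'):
     ε  u  q  t  b  n  m  s  s  g  i  w
  ε  0  1  2  3  4  5  6  7  8  9 10 11
  u  1  0  1  2  3  4  5  6  7  8  9 10
  q  2  1  0  1  2  3  4  5  6  7  8  9
  t  3  2  1  0  1  2  3  4  5  6  7  8
  b  4  3  2  1  0  1  2  3  4  5  6  7
  n  5  4  3  2  1  0  1  2  3  4  5  6
  s  6  5  4  3  2  1  1  1  2  3  4  5
  s  7  6  5  4  3  2  2  1  1  2  3  4
  l  8  7  6  5  4  3  3  2  2  2  3  4
  g  9  8  7  6  5  4  4  3  3  2  3  4
  i 10  9  8  7  6  5  5  4  4  3  2  3
The bottom-right entry gives D[10][11] = 3, so no sequence of fewer than 3 edits works. Backtracking through the table gives one optimal edit sequence (3 edits):
  uqtbnsslgi → uqtbnmslgi (sub s→m @6)
  uqtbnmslgi → uqtbnmssgi (sub l→s @8)
  uqtbnmssgi → uqtbnmssgiw (ins w @11)
Edit distance = 3.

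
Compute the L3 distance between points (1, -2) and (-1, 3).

(Σ|x_i - y_i|^3)^(1/3) = (|1 - (-1)|^3 + |-2 - 3|^3)^(1/3)
= (2^3 + 5^3)^(1/3) = (8 + 125)^(1/3) = (133)^(1/3) ≈ 5.1045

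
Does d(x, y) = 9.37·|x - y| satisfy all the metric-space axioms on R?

Yes. Since |x - y| is a metric on R and 9.37 > 0, the positive scalar multiple 9.37·|x - y| is also a metric: scaling by a positive constant preserves non-negativity, identity (d=0 ⟺ |x-y|=0 ⟺ x=y), symmetry, and the triangle inequality.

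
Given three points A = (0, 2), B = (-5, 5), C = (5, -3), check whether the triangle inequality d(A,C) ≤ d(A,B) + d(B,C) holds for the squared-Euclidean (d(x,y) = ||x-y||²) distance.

d(A,B) = 5² + 3² = 34, d(B,C) = 10² + 8² = 164, d(A,C) = 5² + 5² = 50.
d(A,C) = 50 ≤ 34 + 164 = 198. Triangle inequality is satisfied.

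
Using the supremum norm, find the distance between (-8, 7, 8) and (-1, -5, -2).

max(|x_i - y_i|) = max(|-8 - (-1)|, |7 - (-5)|, |8 - (-2)|) = max(7, 12, 10) = 12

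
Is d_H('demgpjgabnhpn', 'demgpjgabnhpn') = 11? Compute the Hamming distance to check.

Differing positions: none. Hamming distance = 0, so the claim that d_H = 11 is false.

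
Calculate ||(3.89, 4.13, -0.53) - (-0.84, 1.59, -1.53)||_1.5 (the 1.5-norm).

(Σ|x_i - y_i|^1.5)^(1/1.5) = (|3.89 - (-0.84)|^1.5 + |4.13 - 1.59|^1.5 + |-0.53 - (-1.53)|^1.5)^(1/1.5)
= (4.73^1.5 + 2.54^1.5 + 1^1.5)^(1/1.5) ≈ (10.2871 + 4.0481 + 1)^(1/1.5) = (15.3352)^(1/1.5) ≈ 6.1725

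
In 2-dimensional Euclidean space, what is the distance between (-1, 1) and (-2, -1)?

√(Σ(x_i - y_i)²) = √((-1 - (-2))² + (1 - (-1))²)
= √(1² + 2²) = √(1 + 4) = √5 ≈ 2.2361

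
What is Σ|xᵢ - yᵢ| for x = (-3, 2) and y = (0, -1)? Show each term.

Σ|x_i - y_i| = |-3 - 0| + |2 - (-1)| = 3 + 3 = 6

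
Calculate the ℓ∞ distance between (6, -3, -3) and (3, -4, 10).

max(|x_i - y_i|) = max(|6 - 3|, |-3 - (-4)|, |-3 - 10|) = max(3, 1, 13) = 13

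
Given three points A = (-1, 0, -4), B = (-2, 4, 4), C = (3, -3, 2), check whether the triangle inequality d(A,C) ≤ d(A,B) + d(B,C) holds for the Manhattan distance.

d(A,B) = 1 + 4 + 8 = 13, d(B,C) = 5 + 7 + 2 = 14, d(A,C) = 4 + 3 + 6 = 13.
d(A,C) = 13 ≤ 13 + 14 = 27. Triangle inequality is satisfied.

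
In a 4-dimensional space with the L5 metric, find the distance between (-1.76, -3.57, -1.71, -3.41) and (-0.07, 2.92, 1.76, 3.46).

(Σ|x_i - y_i|^5)^(1/5) = (|-1.76 - (-0.07)|^5 + |-3.57 - 2.92|^5 + |-1.71 - 1.76|^5 + |-3.41 - 3.46|^5)^(1/5)
= (1.69^5 + 6.49^5 + 3.47^5 + 6.87^5)^(1/5) ≈ (13.7858 + 11513.9273 + 503.092 + 15303.2504)^(1/5) = (27334.0555)^(1/5) ≈ 7.7151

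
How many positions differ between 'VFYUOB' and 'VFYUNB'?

Differing positions: 5. Hamming distance = 1.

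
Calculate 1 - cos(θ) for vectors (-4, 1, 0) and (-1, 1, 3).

With u = (-4, 1, 0), v = (-1, 1, 3):
u·v = (-4)·(-1) + 1·1 + 0·3 = 4 + 1 + 0 = 5.
|u| = √((-4)² + 1² + 0²) = √17, |v| = √((-1)² + 1² + 3²) = √11, so |u||v| = √(17·11) = √187.
cos θ = (u·v)/(|u||v|) = 5/√187 ≈ 0.3656
Cosine distance = 1 - cos θ ≈ 1 - 0.3656 = 0.6344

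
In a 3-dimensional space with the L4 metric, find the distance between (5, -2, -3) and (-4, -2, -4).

(Σ|x_i - y_i|^4)^(1/4) = (|5 - (-4)|^4 + |-2 - (-2)|^4 + |-3 - (-4)|^4)^(1/4)
= (9^4 + 0^4 + 1^4)^(1/4) = (6561 + 0 + 1)^(1/4) = (6562)^(1/4) ≈ 9.0003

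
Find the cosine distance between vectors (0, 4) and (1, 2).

With u = (0, 4), v = (1, 2):
u·v = 0·1 + 4·2 = 0 + 8 = 8.
|u| = √(0² + 4²) = √16, |v| = √(1² + 2²) = √5, so |u||v| = √(16·5) = √80.
cos θ = (u·v)/(|u||v|) = 8/√80 ≈ 0.8944
Cosine distance = 1 - cos θ ≈ 1 - 0.8944 = 0.1056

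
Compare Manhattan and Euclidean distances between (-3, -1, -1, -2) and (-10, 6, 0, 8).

L1 = |-3 - (-10)| + |-1 - 6| + |-1 - 0| + |-2 - 8| = 7 + 7 + 1 + 10 = 25
L2 = √(7² + 7² + 1² + 10²) = √199 ≈ 14.1067
L1 ≥ L2 always (equality iff movement is along one axis); L1 > L2 here.
Ratio L1/L2 = 25/√199 ≈ 1.7722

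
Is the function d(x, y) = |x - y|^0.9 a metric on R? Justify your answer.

Yes. With 0 < p = 0.9 ≤ 1, d(x,y) = |x-y|^0.9 is a metric on R. Non-negativity and symmetry are immediate; |x-y|^0.9 = 0 ⟺ |x-y| = 0 ⟺ x = y. For the triangle inequality, the function t ↦ t^0.9 is subadditive on [0,∞) when p ≤ 1, so |x-z|^0.9 ≤ (|x-y| + |y-z|)^0.9 ≤ |x-y|^0.9 + |y-z|^0.9.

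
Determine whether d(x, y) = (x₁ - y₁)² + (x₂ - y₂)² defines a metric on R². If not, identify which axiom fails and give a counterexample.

No. The squared Euclidean distance fails the triangle inequality. Counterexample: x = (0, 0), y = (5, 1), z = (10, 2). d(x,z) = 10² + 2² = 104, but d(x,y) + d(y,z) = (5² + 1²) + (5² + 1²) = 26 + 26 = 52. Since 104 > 52, the triangle inequality is violated. (Note: √d, the ordinary Euclidean distance, IS a metric.)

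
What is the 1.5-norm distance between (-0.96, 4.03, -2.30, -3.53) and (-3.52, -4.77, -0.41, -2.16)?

(Σ|x_i - y_i|^1.5)^(1/1.5) = (|-0.96 - (-3.52)|^1.5 + |4.03 - (-4.77)|^1.5 + |-2.3 - (-0.41)|^1.5 + |-3.53 - (-2.16)|^1.5)^(1/1.5)
= (2.56^1.5 + 8.8^1.5 + 1.89^1.5 + 1.37^1.5)^(1/1.5) ≈ (4.096 + 26.105 + 2.5983 + 1.6035)^(1/1.5) = (34.4028)^(1/1.5) ≈ 10.5778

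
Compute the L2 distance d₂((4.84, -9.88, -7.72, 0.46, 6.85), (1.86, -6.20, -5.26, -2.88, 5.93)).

√(Σ(x_i - y_i)²) = √((4.84 - 1.86)² + (-9.88 - (-6.2))² + (-7.72 - (-5.26))² + (0.46 - (-2.88))² + (6.85 - 5.93)²)
= √(2.98² + (-3.68)² + (-2.46)² + 3.34² + 0.92²) = √(8.8804 + 13.5424 + 6.0516 + 11.1556 + 0.8464) = √40.4764 ≈ 6.3621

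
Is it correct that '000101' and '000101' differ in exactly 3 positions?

Differing positions: none. Hamming distance = 0, so the claim that d_H = 3 is false.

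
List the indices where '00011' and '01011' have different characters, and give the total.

Differing positions: 2. Hamming distance = 1.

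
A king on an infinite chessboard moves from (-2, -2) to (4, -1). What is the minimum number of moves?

max(|x_i - y_i|) = max(|-2 - 4|, |-2 - (-1)|) = max(6, 1) = 6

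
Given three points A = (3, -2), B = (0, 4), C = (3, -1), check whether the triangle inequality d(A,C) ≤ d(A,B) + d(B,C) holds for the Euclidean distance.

d(A,B) = √(3² + 6²) = √45 ≈ 6.7082, d(B,C) = √(3² + 5²) = √34 ≈ 5.831, d(A,C) = √(0² + 1²) = √1 = 1.
d(A,C) = 1 ≤ 6.7082 + 5.831 = 12.5392. Triangle inequality is satisfied.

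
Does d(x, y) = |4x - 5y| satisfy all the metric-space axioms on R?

No. d fails symmetry: d(3, 7) = |4·3 - 5·7| = |-23| = 23, but d(7, 3) = |4·7 - 5·3| = |13| = 13. Since 23 ≠ 13, d(x,y) ≠ d(y,x) in general.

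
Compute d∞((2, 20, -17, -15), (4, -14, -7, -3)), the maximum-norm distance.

max(|x_i - y_i|) = max(|2 - 4|, |20 - (-14)|, |-17 - (-7)|, |-15 - (-3)|) = max(2, 34, 10, 12) = 34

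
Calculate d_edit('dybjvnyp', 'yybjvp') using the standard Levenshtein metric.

Let D[i][j] be the edit distance between the first i characters of 'dybjvnyp' and the first j characters of 'yybjvp', with D[i][0] = i, D[0][j] = j, and D[i][j] = D[i-1][j-1] if the characters match, else 1 + min(D[i-1][j], D[i][j-1], D[i-1][j-1]). Filling the table (rows: prefixes of 'dybjvnyp', columns: prefixes of 'yybjvp'):
     ε  y  y  b  j  v  p
  ε  0  1  2  3  4  5  6
  d  1  1  2  3  4  5  6
  y  2  1  1  2  3  4  5
  b  3  2  2  1  2  3  4
  j  4  3  3  2  1  2  3
  v  5  4  4  3  2  1  2
  n  6  5  5  4  3  2  2
  y  7  6  5  5  4  3  3
  p  8  7  6  6  5  4  3
The bottom-right entry gives D[8][6] = 3, so no sequence of fewer than 3 edits works. Backtracking through the table gives one optimal edit sequence (3 edits):
  dybjvnyp → yybjvnyp (sub d→y @1)
  yybjvnyp → yybjvyp (del n @6)
  yybjvyp → yybjvp (del y @6)
Edit distance = 3.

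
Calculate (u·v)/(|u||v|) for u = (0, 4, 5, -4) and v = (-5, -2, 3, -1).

With u = (0, 4, 5, -4), v = (-5, -2, 3, -1):
u·v = 0·(-5) + 4·(-2) + 5·3 + (-4)·(-1) = 0 + (-8) + 15 + 4 = 11.
|u| = √(0² + 4² + 5² + (-4)²) = √57, |v| = √((-5)² + (-2)² + 3² + (-1)²) = √39, so |u||v| = √(57·39) = √2223.
cos θ = (u·v)/(|u||v|) = 11/√2223 ≈ 0.2333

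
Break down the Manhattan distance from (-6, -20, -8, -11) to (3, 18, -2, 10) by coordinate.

Σ|x_i - y_i| = |-6 - 3| + |-20 - 18| + |-8 - (-2)| + |-11 - 10| = 9 + 38 + 6 + 21 = 74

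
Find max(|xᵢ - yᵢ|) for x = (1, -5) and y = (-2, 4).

max(|x_i - y_i|) = max(|1 - (-2)|, |-5 - 4|) = max(3, 9) = 9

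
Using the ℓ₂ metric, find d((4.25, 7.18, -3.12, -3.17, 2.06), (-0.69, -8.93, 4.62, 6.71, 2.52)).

√(Σ(x_i - y_i)²) = √((4.25 - (-0.69))² + (7.18 - (-8.93))² + (-3.12 - 4.62)² + (-3.17 - 6.71)² + (2.06 - 2.52)²)
= √(4.94² + 16.11² + (-7.74)² + (-9.88)² + (-0.46)²) = √(24.4036 + 259.5321 + 59.9076 + 97.6144 + 0.2116) = √441.6693 ≈ 21.0159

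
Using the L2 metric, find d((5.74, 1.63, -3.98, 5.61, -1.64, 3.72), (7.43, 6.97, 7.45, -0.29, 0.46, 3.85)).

√(Σ(x_i - y_i)²) = √((5.74 - 7.43)² + (1.63 - 6.97)² + (-3.98 - 7.45)² + (5.61 - (-0.29))² + (-1.64 - 0.46)² + (3.72 - 3.85)²)
= √((-1.69)² + (-5.34)² + (-11.43)² + 5.9² + (-2.1)² + (-0.13)²) = √(2.8561 + 28.5156 + 130.6449 + 34.81 + 4.41 + 0.0169) = √201.2535 ≈ 14.1864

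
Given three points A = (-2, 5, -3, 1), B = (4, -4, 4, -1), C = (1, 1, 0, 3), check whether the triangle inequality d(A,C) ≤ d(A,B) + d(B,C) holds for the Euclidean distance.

d(A,B) = √(6² + 9² + 7² + 2²) = √170 ≈ 13.0384, d(B,C) = √(3² + 5² + 4² + 4²) = √66 ≈ 8.124, d(A,C) = √(3² + 4² + 3² + 2²) = √38 ≈ 6.1644.
d(A,C) ≈ 6.1644 ≤ 13.0384 + 8.124 = 21.1624. Triangle inequality is satisfied.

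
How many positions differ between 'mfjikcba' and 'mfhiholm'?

Differing positions: 3, 5, 6, 7, 8. Hamming distance = 5.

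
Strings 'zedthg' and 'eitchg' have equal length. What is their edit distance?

Let D[i][j] be the edit distance between the first i characters of 'zedthg' and the first j characters of 'eitchg', with D[i][0] = i, D[0][j] = j, and D[i][j] = D[i-1][j-1] if the characters match, else 1 + min(D[i-1][j], D[i][j-1], D[i-1][j-1]). Filling the table (rows: prefixes of 'zedthg', columns: prefixes of 'eitchg'):
     ε  e  i  t  c  h  g
  ε  0  1  2  3  4  5  6
  z  1  1  2  3  4  5  6
  e  2  1  2  3  4  5  6
  d  3  2  2  3  4  5  6
  t  4  3  3  2  3  4  5
  h  5  4  4  3  3  3  4
  g  6  5  5  4  4  4  3
The bottom-right entry gives D[6][6] = 3, so no sequence of fewer than 3 edits works. Backtracking through the table gives one optimal edit sequence (3 edits):
  zedthg → edthg (del z @1)
  edthg → eithg (sub d→i @2)
  eithg → eitchg (ins c @4)
Edit distance = 3.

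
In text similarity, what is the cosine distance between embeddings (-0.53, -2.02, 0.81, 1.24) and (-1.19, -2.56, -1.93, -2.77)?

With u = (-0.53, -2.02, 0.81, 1.24), v = (-1.19, -2.56, -1.93, -2.77):
u·v = (-0.53)·(-1.19) + (-2.02)·(-2.56) + 0.81·(-1.93) + 1.24·(-2.77) = 0.6307 + 5.1712 + (-1.5633) + (-3.4348) = 0.8038.
|u| = √((-0.53)² + (-2.02)² + 0.81² + 1.24²) = √(0.2809 + 4.0804 + 0.6561 + 1.5376) = √6.555, |v| = √((-1.19)² + (-2.56)² + (-1.93)² + (-2.77)²) = √(1.4161 + 6.5536 + 3.7249 + 7.6729) = √19.3675.
cos θ = (u·v)/(|u||v|) = 0.8038/(√6.555·√19.3675) ≈ 0.0713
Cosine distance = 1 - cos θ ≈ 1 - 0.0713 = 0.9287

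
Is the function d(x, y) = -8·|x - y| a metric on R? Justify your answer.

No. With c = -8 < 0, d fails non-negativity: d(9, 12) = -8·|9 - 12| = -8·3 = -24 < 0.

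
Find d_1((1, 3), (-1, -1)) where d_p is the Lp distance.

Σ|x_i - y_i| = |1 - (-1)| + |3 - (-1)| = 2 + 4 = 6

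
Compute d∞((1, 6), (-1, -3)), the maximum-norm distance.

max(|x_i - y_i|) = max(|1 - (-1)|, |6 - (-3)|) = max(2, 9) = 9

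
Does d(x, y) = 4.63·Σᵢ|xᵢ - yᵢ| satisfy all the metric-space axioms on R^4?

Yes. The L1 (Manhattan) norm induces a metric on R^4, and multiplying a metric by a positive constant 4.63 > 0 preserves all four axioms: non-negativity (4.63·||x-y|| ≥ 0), identity (4.63·||x-y|| = 0 ⟺ ||x-y|| = 0 ⟺ x = y), symmetry (||x-y|| = ||y-x||), and the triangle inequality (4.63·||x-z|| ≤ 4.63·||x-y|| + 4.63·||y-z||). So d is a metric.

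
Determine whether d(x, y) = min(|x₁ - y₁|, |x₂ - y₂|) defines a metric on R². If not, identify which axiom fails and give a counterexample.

No. d fails identity of indiscernibles: take x = (-5, 0) and y = (-5, 6). Then d(x,y) = min(|-5 - (-5)|, |0 - 6|) = min(0, 6) = 0, yet x ≠ y.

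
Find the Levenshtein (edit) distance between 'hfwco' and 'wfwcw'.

Let D[i][j] be the edit distance between the first i characters of 'hfwco' and the first j characters of 'wfwcw', with D[i][0] = i, D[0][j] = j, and D[i][j] = D[i-1][j-1] if the characters match, else 1 + min(D[i-1][j], D[i][j-1], D[i-1][j-1]). Filling the table (rows: prefixes of 'hfwco', columns: prefixes of 'wfwcw'):
     ε  w  f  w  c  w
  ε  0  1  2  3  4  5
  h  1  1  2  3  4  5
  f  2  2  1  2  3  4
  w  3  2  2  1  2  3
  c  4  3  3  2  1  2
  o  5  4  4  3  2  2
The bottom-right entry gives D[5][5] = 2, so no sequence of fewer than 2 edits works. Backtracking through the table gives one optimal edit sequence (2 edits):
  hfwco → wfwco (sub h→w @1)
  wfwco → wfwcw (sub o→w @5)
Edit distance = 2.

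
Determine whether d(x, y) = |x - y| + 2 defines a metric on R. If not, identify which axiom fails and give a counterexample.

No. d fails identity of indiscernibles (specifically d(x,x) = 0): d(1, 1) = |1 - 1| + 2 = 0 + 2 = 2 ≠ 0.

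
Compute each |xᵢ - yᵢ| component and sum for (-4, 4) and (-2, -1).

Σ|x_i - y_i| = |-4 - (-2)| + |4 - (-1)| = 2 + 5 = 7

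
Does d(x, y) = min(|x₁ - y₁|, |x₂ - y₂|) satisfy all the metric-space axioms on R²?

No. d fails identity of indiscernibles: take x = (-1, 0) and y = (-1, 3). Then d(x,y) = min(|-1 - (-1)|, |0 - 3|) = min(0, 3) = 0, yet x ≠ y.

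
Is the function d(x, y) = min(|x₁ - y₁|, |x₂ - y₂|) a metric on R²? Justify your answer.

No. d fails identity of indiscernibles: take x = (0, 0) and y = (0, 1). Then d(x,y) = min(|0 - 0|, |0 - 1|) = min(0, 1) = 0, yet x ≠ y.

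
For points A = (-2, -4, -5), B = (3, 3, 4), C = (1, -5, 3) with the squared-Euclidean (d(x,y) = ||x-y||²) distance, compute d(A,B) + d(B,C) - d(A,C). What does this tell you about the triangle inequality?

d(A,B) = 5² + 7² + 9² = 155, d(B,C) = 2² + 8² + 1² = 69, d(A,C) = 3² + 1² + 8² = 74.
d(A,B) + d(B,C) - d(A,C) = 155 + 69 - 74 = 224 - 74 = 150. This is ≥ 0, so the triangle inequality holds for these points.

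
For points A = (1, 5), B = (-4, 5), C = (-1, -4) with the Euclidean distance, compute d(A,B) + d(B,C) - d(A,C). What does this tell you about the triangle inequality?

d(A,B) = √(5² + 0²) = √25 = 5, d(B,C) = √(3² + 9²) = √90 ≈ 9.4868, d(A,C) = √(2² + 9²) = √85 ≈ 9.2195.
d(A,B) + d(B,C) - d(A,C) = 5 + 9.4868 - 9.2195 = 14.4868 - 9.2195 = 5.2673 (to 4 decimal places). This is ≥ 0, so the triangle inequality holds for these points.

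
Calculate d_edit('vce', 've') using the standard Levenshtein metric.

Let D[i][j] be the edit distance between the first i characters of 'vce' and the first j characters of 've', with D[i][0] = i, D[0][j] = j, and D[i][j] = D[i-1][j-1] if the characters match, else 1 + min(D[i-1][j], D[i][j-1], D[i-1][j-1]). Filling the table (rows: prefixes of 'vce', columns: prefixes of 've'):
     ε  v  e
  ε  0  1  2
  v  1  0  1
  c  2  1  1
  e  3  2  1
The bottom-right entry gives D[3][2] = 1, so no sequence of fewer than 1 edit works. Backtracking through the table gives one optimal edit sequence (1 edit):
  vce → ve (del c @2)
Edit distance = 1.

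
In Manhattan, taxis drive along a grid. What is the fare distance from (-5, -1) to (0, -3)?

Σ|x_i - y_i| = |-5 - 0| + |-1 - (-3)| = 5 + 2 = 7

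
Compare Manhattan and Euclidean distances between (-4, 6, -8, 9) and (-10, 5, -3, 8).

L1 = |-4 - (-10)| + |6 - 5| + |-8 - (-3)| + |9 - 8| = 6 + 1 + 5 + 1 = 13
L2 = √(6² + 1² + 5² + 1²) = √63 ≈ 7.9373
L1 ≥ L2 always (equality iff movement is along one axis); L1 > L2 here.
Ratio L1/L2 = 13/√63 ≈ 1.6378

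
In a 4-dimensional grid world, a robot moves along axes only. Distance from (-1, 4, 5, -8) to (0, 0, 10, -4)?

Σ|x_i - y_i| = |-1 - 0| + |4 - 0| + |5 - 10| + |-8 - (-4)| = 1 + 4 + 5 + 4 = 14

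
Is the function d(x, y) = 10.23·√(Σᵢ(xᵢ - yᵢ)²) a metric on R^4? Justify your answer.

Yes. The L2 (Euclidean) norm induces a metric on R^4, and multiplying a metric by a positive constant 10.23 > 0 preserves all four axioms: non-negativity (10.23·||x-y|| ≥ 0), identity (10.23·||x-y|| = 0 ⟺ ||x-y|| = 0 ⟺ x = y), symmetry (||x-y|| = ||y-x||), and the triangle inequality (10.23·||x-z|| ≤ 10.23·||x-y|| + 10.23·||y-z||). So d is a metric.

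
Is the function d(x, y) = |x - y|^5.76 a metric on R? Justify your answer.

No. d(x,y) = |x-y|^5.76 fails the triangle inequality since p = 5.76 > 1. Counterexample: x = 3, y = 12, z = 17. d(x,z) = |3 - 17|^5.76 = 14^5.76 ≈ 3996662.5911, but d(x,y) + d(y,z) = 9^5.76 + 5^5.76 ≈ 313643.9064 + 10618.5991 = 324262.5055. Since 3996662.5911 > 324262.5055, the triangle inequality is violated.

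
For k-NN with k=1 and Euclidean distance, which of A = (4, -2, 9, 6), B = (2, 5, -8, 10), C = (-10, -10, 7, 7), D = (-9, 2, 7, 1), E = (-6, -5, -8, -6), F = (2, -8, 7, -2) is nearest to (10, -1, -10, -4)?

Distances: d(A) ≈ 22.3159, d(B) ≈ 17.3205, d(C) ≈ 29.8496, d(D) ≈ 26.1534, d(E) ≈ 16.7332, d(F) ≈ 20.1494. Nearest: E = (-6, -5, -8, -6) with distance 16.7332.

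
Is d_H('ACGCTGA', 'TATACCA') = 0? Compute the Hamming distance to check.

Differing positions: 1, 2, 3, 4, 5, 6. Hamming distance = 6, so the claim that d_H = 0 is false.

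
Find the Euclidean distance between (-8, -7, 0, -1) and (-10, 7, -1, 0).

√(Σ(x_i - y_i)²) = √((-8 - (-10))² + (-7 - 7)² + (0 - (-1))² + (-1 - 0)²)
= √(2² + (-14)² + 1² + (-1)²) = √(4 + 196 + 1 + 1) = √202 ≈ 14.2127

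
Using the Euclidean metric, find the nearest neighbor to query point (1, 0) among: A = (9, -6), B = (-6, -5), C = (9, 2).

Distances: d(A) = 10, d(B) ≈ 8.6023, d(C) ≈ 8.2462. Nearest: C = (9, 2) with distance 8.2462.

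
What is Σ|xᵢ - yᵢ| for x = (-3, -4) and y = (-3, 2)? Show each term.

Σ|x_i - y_i| = |-3 - (-3)| + |-4 - 2| = 0 + 6 = 6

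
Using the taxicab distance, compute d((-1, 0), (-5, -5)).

Σ|x_i - y_i| = |-1 - (-5)| + |0 - (-5)| = 4 + 5 = 9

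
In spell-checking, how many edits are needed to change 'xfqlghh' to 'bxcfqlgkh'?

Let D[i][j] be the edit distance between the first i characters of 'xfqlghh' and the first j characters of 'bxcfqlgkh', with D[i][0] = i, D[0][j] = j, and D[i][j] = D[i-1][j-1] if the characters match, else 1 + min(D[i-1][j], D[i][j-1], D[i-1][j-1]). Filling the table (rows: prefixes of 'xfqlghh', columns: prefixes of 'bxcfqlgkh'):
     ε  b  x  c  f  q  l  g  k  h
  ε  0  1  2  3  4  5  6  7  8  9
  x  1  1  1  2  3  4  5  6  7  8
  f  2  2  2  2  2  3  4  5  6  7
  q  3  3  3  3  3  2  3  4  5  6
  l  4  4  4  4  4  3  2  3  4  5
  g  5  5  5  5  5  4  3  2  3  4
  h  6  6  6  6  6  5  4  3  3  3
  h  7  7  7  7  7  6  5  4  4  3
The bottom-right entry gives D[7][9] = 3, so no sequence of fewer than 3 edits works. Backtracking through the table gives one optimal edit sequence (3 edits):
  xfqlghh → bxfqlghh (ins b @1)
  bxfqlghh → bxcfqlghh (ins c @3)
  bxcfqlghh → bxcfqlgkh (sub h→k @8)
Edit distance = 3.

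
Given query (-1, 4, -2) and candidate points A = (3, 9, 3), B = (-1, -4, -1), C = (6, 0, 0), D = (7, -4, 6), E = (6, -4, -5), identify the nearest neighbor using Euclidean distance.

Distances: d(A) ≈ 8.124, d(B) ≈ 8.0623, d(C) ≈ 8.3066, d(D) ≈ 13.8564, d(E) ≈ 11.0454. Nearest: B = (-1, -4, -1) with distance 8.0623.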